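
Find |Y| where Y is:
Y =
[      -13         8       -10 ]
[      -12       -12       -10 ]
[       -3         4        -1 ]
det(Y) = 308

Expand along row 0 (cofactor expansion): det(Y) = a*(e*i - f*h) - b*(d*i - f*g) + c*(d*h - e*g), where the 3×3 is [[a, b, c], [d, e, f], [g, h, i]].
Minor M_00 = (-12)*(-1) - (-10)*(4) = 12 + 40 = 52.
Minor M_01 = (-12)*(-1) - (-10)*(-3) = 12 - 30 = -18.
Minor M_02 = (-12)*(4) - (-12)*(-3) = -48 - 36 = -84.
det(Y) = (-13)*(52) - (8)*(-18) + (-10)*(-84) = -676 + 144 + 840 = 308.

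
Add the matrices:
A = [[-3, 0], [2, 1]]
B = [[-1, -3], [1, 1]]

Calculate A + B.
[[-4, -3], [3, 2]]

Add corresponding elements:
(-3)+(-1)=-4
(0)+(-3)=-3
(2)+(1)=3
(1)+(1)=2
A + B = [[-4, -3], [3, 2]]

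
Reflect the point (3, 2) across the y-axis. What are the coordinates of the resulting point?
(-3, 2)

Reflection across y-axis: (3, 2) → (-3, 2)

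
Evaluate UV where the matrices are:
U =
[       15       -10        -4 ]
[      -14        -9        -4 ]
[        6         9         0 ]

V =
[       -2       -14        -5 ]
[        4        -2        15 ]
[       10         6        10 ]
UV =
[     -110      -214      -265 ]
[      -48       190      -105 ]
[       24      -102       105 ]

Matrix multiplication: (UV)[i][j] = sum over k of U[i][k] * V[k][j].
  (UV)[0][0] = (15)*(-2) + (-10)*(4) + (-4)*(10) = -110
  (UV)[0][1] = (15)*(-14) + (-10)*(-2) + (-4)*(6) = -214
  (UV)[0][2] = (15)*(-5) + (-10)*(15) + (-4)*(10) = -265
  (UV)[1][0] = (-14)*(-2) + (-9)*(4) + (-4)*(10) = -48
  (UV)[1][1] = (-14)*(-14) + (-9)*(-2) + (-4)*(6) = 190
  (UV)[1][2] = (-14)*(-5) + (-9)*(15) + (-4)*(10) = -105
  (UV)[2][0] = (6)*(-2) + (9)*(4) + (0)*(10) = 24
  (UV)[2][1] = (6)*(-14) + (9)*(-2) + (0)*(6) = -102
  (UV)[2][2] = (6)*(-5) + (9)*(15) + (0)*(10) = 105
UV =
[     -110      -214      -265 ]
[      -48       190      -105 ]
[       24      -102       105 ]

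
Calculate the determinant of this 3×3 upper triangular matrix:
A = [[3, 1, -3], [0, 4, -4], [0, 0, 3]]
36

The determinant of a triangular matrix is the product of its diagonal entries (the off-diagonal entries above the diagonal do not affect it).
det(A) = (3) * (4) * (3) = 36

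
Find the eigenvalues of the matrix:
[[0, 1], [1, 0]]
λ = -1 and λ = 1

Characteristic equation: det(A - λI) = 0
λ² - (trace)λ + (det) = 0
λ² - (0)λ + (-1) = 0
λ² - 0λ - 1 = 0
Solving: λ = -1, 1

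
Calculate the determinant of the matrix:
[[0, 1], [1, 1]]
-1

For a 2×2 matrix [[a, b], [c, d]], det = ad - bc
det = (0)(1) - (1)(1) = 0 - 1 = -1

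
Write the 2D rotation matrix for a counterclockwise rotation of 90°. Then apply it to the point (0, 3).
R = [[0, -1], [1, 0]]; R·(0, 3) = (-3, 0)

Rotation matrix formula: R(θ) = [[cos θ, -sin θ], [sin θ, cos θ]]
For θ = 90°:
cos(90°) = 0
sin(90°) = 1
R = [[0, -1], [1, 0]]
Apply to (0, 3): [0·0 + (-1)·3, 1·0 + 0·3] = (-3, 0)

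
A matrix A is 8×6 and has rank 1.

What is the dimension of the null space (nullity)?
5

The rank-nullity theorem for an m×n matrix states:
rank(A) + nullity(A) = n (the number of columns).
Here n = 6 and rank(A) = 1, so nullity(A) = 6 - 1 = 5.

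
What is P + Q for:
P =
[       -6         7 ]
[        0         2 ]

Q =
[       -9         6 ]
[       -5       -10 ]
P + Q =
[      -15        13 ]
[       -5        -8 ]

Matrix addition is elementwise: (P+Q)[i][j] = P[i][j] + Q[i][j].
  (P+Q)[0][0] = (-6) + (-9) = -15
  (P+Q)[0][1] = (7) + (6) = 13
  (P+Q)[1][0] = (0) + (-5) = -5
  (P+Q)[1][1] = (2) + (-10) = -8
P + Q =
[      -15        13 ]
[       -5        -8 ]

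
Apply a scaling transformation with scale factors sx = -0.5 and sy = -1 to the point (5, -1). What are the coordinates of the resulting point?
(-2.5, 1)

Scaling matrix:
[[-0.50, 0], [0, -1]]
Result: (5 × -0.5, -1 × -1) = (-2.5, 1)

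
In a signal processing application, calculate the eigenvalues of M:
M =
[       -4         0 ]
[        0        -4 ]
λ = -4, -4

Solve det(M - λI) = 0. For a 2×2 matrix the characteristic equation is λ² - (trace)λ + det = 0.
trace(M) = a + d = -4 - 4 = -8.
det(M) = a*d - b*c = (-4)*(-4) - (0)*(0) = 16 - 0 = 16.
Characteristic equation: λ² - (-8)λ + (16) = 0.
Discriminant = (-8)² - 4*(16) = 64 - 64 = 0.
λ = (-8 ± √0) / 2 = (-8 ± 0) / 2 = -4, -4.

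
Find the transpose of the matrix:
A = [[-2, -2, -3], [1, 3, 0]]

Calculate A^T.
[[-2, 1], [-2, 3], [-3, 0]]

The transpose sends entry (i,j) to (j,i); rows become columns.
Row 0 of A: [-2, -2, -3] -> column 0 of A^T.
Row 1 of A: [1, 3, 0] -> column 1 of A^T.
A^T = [[-2, 1], [-2, 3], [-3, 0]]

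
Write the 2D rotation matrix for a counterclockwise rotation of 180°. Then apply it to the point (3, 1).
R = [[-1, 0], [0, -1]]; R·(3, 1) = (-3, -1)

Rotation matrix formula: R(θ) = [[cos θ, -sin θ], [sin θ, cos θ]]
For θ = 180°:
cos(180°) = -1
sin(180°) = 0
R = [[-1, 0], [0, -1]]
Apply to (3, 1): [-1·3 + (0)·1, 0·3 + -1·1] = (-3, -1)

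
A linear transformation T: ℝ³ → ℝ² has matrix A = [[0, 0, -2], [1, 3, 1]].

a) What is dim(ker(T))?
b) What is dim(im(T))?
dim(ker) = 1, dim(im) = 2

The two rows are not scalar multiples of one another (no single k satisfies row 2 = k × row 1), so they are linearly independent.
Thus rank(A) = 2.
dim(im(T)) = rank(A) = 2.
By the rank-nullity theorem applied to T: ℝ³ → ℝ², rank(A) + nullity(A) = 3 (the domain dimension), so dim(ker(T)) = 3 - 2 = 1.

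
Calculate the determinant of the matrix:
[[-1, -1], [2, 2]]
0

For a 2×2 matrix [[a, b], [c, d]], det = ad - bc
det = (-1)(2) - (-1)(2) = -2 - -2 = 0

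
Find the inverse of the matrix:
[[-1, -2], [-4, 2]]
[[-1/5, -1/5], [-2/5, 1/10]]

For [[a,b],[c,d]], inverse = (1/det)·[[d,-b],[-c,a]]
det = -1·2 - -2·-4 = -10
Inverse = (1/-10)·[[2, 2], [4, -1]]
        = [[-1/5, -1/5], [-2/5, 1/10]]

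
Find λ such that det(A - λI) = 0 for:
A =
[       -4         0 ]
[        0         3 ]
λ = -4, 3

Solve det(A - λI) = 0. For a 2×2 matrix the characteristic equation is λ² - (trace)λ + det = 0.
trace(A) = a + d = -4 + 3 = -1.
det(A) = a*d - b*c = (-4)*(3) - (0)*(0) = -12 - 0 = -12.
Characteristic equation: λ² - (-1)λ + (-12) = 0.
Discriminant = (-1)² - 4*(-12) = 1 + 48 = 49.
λ = (-1 ± √49) / 2 = (-1 ± 7) / 2 = -4, 3.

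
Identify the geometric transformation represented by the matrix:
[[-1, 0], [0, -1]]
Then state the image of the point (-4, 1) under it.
rotation by 180° (or reflection through origin); image of (-4, 1) is (4, -1)

This matches the form [[cos θ, -sin θ], [sin θ, cos θ]] of a rotation matrix; reading off cos θ and sin θ gives the angle.
The matrix [[-1, 0], [0, -1]] represents: rotation by 180° (or reflection through origin).
Applying it to (-4, 1): [-1·-4 + 0·1, 0·-4 + -1·1] = (4, -1).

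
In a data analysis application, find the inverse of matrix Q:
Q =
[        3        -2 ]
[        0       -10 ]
det(Q) = -30
Q⁻¹ =
[      1/3     -1/15 ]
[        0     -1/10 ]

For a 2×2 matrix Q = [[a, b], [c, d]] with det(Q) ≠ 0, Q⁻¹ = (1/det(Q)) * [[d, -b], [-c, a]].
det(Q) = (3)*(-10) - (-2)*(0) = -30 - 0 = -30.
Q⁻¹ = (1/-30) * [[-10, 2], [0, 3]].
Dividing each entry by -30 and reducing:
Q⁻¹ =
[      1/3     -1/15 ]
[        0     -1/10 ]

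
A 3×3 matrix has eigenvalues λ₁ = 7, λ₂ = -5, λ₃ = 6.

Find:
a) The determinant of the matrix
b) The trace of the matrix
det = -210, trace = 8

Two standard eigenvalue identities:
- det(A) equals the product of the eigenvalues (counted with multiplicity).
- trace(A) equals the sum of the eigenvalues.
det(A) = (7)*(-5)*(6) = -210.
trace(A) = 7 - 5 + 6 = 8.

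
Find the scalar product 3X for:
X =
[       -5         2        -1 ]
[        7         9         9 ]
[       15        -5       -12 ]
3X =
[      -15         6        -3 ]
[       21        27        27 ]
[       45       -15       -36 ]

Scalar multiplication is elementwise: (3X)[i][j] = 3 * X[i][j].
  (3X)[0][0] = 3 * (-5) = -15
  (3X)[0][1] = 3 * (2) = 6
  (3X)[0][2] = 3 * (-1) = -3
  (3X)[1][0] = 3 * (7) = 21
  (3X)[1][1] = 3 * (9) = 27
  (3X)[1][2] = 3 * (9) = 27
  (3X)[2][0] = 3 * (15) = 45
  (3X)[2][1] = 3 * (-5) = -15
  (3X)[2][2] = 3 * (-12) = -36
3X =
[      -15         6        -3 ]
[       21        27        27 ]
[       45       -15       -36 ]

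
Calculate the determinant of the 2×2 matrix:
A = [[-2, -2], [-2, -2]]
0

For A = [[a, b], [c, d]], det(A) = a*d - b*c.
det(A) = (-2)*(-2) - (-2)*(-2) = 4 - 4 = 0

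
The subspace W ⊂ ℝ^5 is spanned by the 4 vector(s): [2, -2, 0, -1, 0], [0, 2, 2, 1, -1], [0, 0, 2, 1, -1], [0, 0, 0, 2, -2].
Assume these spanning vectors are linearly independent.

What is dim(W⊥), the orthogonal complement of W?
dim(W⊥) = 1

For any subspace W of ℝ^n, dim(W) + dim(W⊥) = n (the whole-space dimension).
Here the given 4 vectors are linearly independent, so dim(W) = 4.
Thus dim(W⊥) = n - dim(W) = 5 - 4 = 1.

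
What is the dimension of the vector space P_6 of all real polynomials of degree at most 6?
Dimension = 7

A polynomial of degree at most 6 can be written as a₀ + a₁x + a₂x² + … + a_6x^6, with 7 free coefficients a₀, …, a_6.
The set {1, x, x², …, x^6} is a basis: it spans P_6 (every such polynomial is a linear combination of these) and is linearly independent (a polynomial is zero iff all its coefficients are zero).
Therefore dim(P_6) = 6 + 1 = 7.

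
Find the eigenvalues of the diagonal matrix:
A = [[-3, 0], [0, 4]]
λ₁ = -3, λ₂ = 4

The characteristic polynomial of A is det(A - λI) = (-3 - λ)(4 - λ) = 0.
The roots are λ = -3 and λ = 4, so the eigenvalues are the diagonal entries.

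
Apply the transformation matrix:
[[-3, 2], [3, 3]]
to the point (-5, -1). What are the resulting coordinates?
(13, -18)

Matrix multiplication:
[[-3, 2], [3, 3]] × [-5, -1]ᵀ
= [-3×-5 + 2×-1, 3×-5 + 3×-1]ᵀ
= [13.0000, -18.0000]ᵀ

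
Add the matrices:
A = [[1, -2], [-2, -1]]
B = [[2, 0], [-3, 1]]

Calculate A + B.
[[3, -2], [-5, 0]]

Add corresponding elements:
(1)+(2)=3
(-2)+(0)=-2
(-2)+(-3)=-5
(-1)+(1)=0
A + B = [[3, -2], [-5, 0]]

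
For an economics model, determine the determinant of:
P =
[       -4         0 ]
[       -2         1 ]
det(P) = -4

For a 2×2 matrix [[a, b], [c, d]], det = a*d - b*c.
det(P) = (-4)*(1) - (0)*(-2) = -4 - 0 = -4.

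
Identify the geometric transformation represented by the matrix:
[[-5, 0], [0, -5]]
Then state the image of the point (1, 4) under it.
uniform scaling by factor -5; image of (1, 4) is (-5, -20)

This is a diagonal matrix with equal entries -5, so it scales both axes by the same factor -5.
The matrix [[-5, 0], [0, -5]] represents: uniform scaling by factor -5.
Applying it to (1, 4): [-5·1 + 0·4, 0·1 + -5·4] = (-5, -20).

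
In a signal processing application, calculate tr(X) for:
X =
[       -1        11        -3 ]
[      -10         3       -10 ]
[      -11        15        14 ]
tr(X) = -1 + 3 + 14 = 16

The trace of a square matrix is the sum of its diagonal entries.
Diagonal entries of X: X[0][0] = -1, X[1][1] = 3, X[2][2] = 14.
tr(X) = -1 + 3 + 14 = 16.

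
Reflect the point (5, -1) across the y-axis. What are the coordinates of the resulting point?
(-5, -1)

Reflection across y-axis: (5, -1) → (-5, -1)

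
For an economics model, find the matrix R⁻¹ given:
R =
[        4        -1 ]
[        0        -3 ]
det(R) = -12
R⁻¹ =
[      1/4     -1/12 ]
[        0      -1/3 ]

For a 2×2 matrix R = [[a, b], [c, d]] with det(R) ≠ 0, R⁻¹ = (1/det(R)) * [[d, -b], [-c, a]].
det(R) = (4)*(-3) - (-1)*(0) = -12 - 0 = -12.
R⁻¹ = (1/-12) * [[-3, 1], [0, 4]].
Dividing each entry by -12 and reducing:
R⁻¹ =
[      1/4     -1/12 ]
[        0      -1/3 ]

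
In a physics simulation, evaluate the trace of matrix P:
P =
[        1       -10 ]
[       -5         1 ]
tr(P) = 1 + 1 = 2

The trace of a square matrix is the sum of its diagonal entries.
Diagonal entries of P: P[0][0] = 1, P[1][1] = 1.
tr(P) = 1 + 1 = 2.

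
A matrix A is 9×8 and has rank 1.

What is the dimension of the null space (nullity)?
7

The rank-nullity theorem for an m×n matrix states:
rank(A) + nullity(A) = n (the number of columns).
Here n = 8 and rank(A) = 1, so nullity(A) = 8 - 1 = 7.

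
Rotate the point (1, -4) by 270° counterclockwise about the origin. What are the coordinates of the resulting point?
(-4, -1)

Rotation matrix R(θ) = [[cos θ, -sin θ], [sin θ, cos θ]]; for θ = 270°:
R = [[0, 1], [-1, 0]]
Result: R × [1, -4]ᵀ = [0·1 + (1)·-4, -1·1 + (0)·-4]ᵀ = (-4, -1)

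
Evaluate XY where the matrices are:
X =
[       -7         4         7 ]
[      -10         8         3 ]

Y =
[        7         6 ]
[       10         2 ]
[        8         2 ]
XY =
[       47       -20 ]
[       34       -38 ]

Matrix multiplication: (XY)[i][j] = sum over k of X[i][k] * Y[k][j].
  (XY)[0][0] = (-7)*(7) + (4)*(10) + (7)*(8) = 47
  (XY)[0][1] = (-7)*(6) + (4)*(2) + (7)*(2) = -20
  (XY)[1][0] = (-10)*(7) + (8)*(10) + (3)*(8) = 34
  (XY)[1][1] = (-10)*(6) + (8)*(2) + (3)*(2) = -38
XY =
[       47       -20 ]
[       34       -38 ]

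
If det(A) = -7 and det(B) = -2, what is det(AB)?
14

Use the multiplicative property of determinants: det(AB) = det(A)*det(B).
det(AB) = (-7)*(-2) = 14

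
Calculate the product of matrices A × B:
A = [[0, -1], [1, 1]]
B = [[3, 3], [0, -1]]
[[0, 1], [3, 2]]

Matrix multiplication:
C[0][0] = 0×3 + -1×0 = 0
C[0][1] = 0×3 + -1×-1 = 1
C[1][0] = 1×3 + 1×0 = 3
C[1][1] = 1×3 + 1×-1 = 2
Result: [[0, 1], [3, 2]]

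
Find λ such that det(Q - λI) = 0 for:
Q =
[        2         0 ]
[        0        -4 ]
λ = -4, 2

Solve det(Q - λI) = 0. For a 2×2 matrix the characteristic equation is λ² - (trace)λ + det = 0.
trace(Q) = a + d = 2 - 4 = -2.
det(Q) = a*d - b*c = (2)*(-4) - (0)*(0) = -8 - 0 = -8.
Characteristic equation: λ² - (-2)λ + (-8) = 0.
Discriminant = (-2)² - 4*(-8) = 4 + 32 = 36.
λ = (-2 ± √36) / 2 = (-2 ± 6) / 2 = -4, 2.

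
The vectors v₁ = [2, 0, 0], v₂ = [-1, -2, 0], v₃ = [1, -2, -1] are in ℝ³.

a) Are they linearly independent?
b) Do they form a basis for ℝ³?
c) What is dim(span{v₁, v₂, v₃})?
Yes independent, yes basis, dim = 3

Stack v₁, v₂, v₃ as rows of a 3×3 matrix.
[[2, 0, 0]; [-1, -2, 0]; [1, -2, -1]] is already lower triangular with nonzero diagonal entries (2, -2, -1), so its determinant is the product of the diagonal entries, det = (2)·(-2)·(-1) = 4 ≠ 0, and the rows are linearly independent.
Three linearly independent vectors in ℝ³ form a basis for ℝ³, so dim(span{v₁,v₂,v₃}) = 3.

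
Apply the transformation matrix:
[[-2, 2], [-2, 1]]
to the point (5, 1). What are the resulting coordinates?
(-8, -9)

Matrix multiplication:
[[-2, 2], [-2, 1]] × [5, 1]ᵀ
= [-2×5 + 2×1, -2×5 + 1×1]ᵀ
= [-8.0000, -9.0000]ᵀ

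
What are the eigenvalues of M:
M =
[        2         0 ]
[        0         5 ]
λ = 2, 5

Solve det(M - λI) = 0. For a 2×2 matrix the characteristic equation is λ² - (trace)λ + det = 0.
trace(M) = a + d = 2 + 5 = 7.
det(M) = a*d - b*c = (2)*(5) - (0)*(0) = 10 - 0 = 10.
Characteristic equation: λ² - (7)λ + (10) = 0.
Discriminant = (7)² - 4*(10) = 49 - 40 = 9.
λ = (7 ± √9) / 2 = (7 ± 3) / 2 = 2, 5.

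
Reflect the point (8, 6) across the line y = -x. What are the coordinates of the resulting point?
(-6, -8)

Reflection across line y = -x: (8, 6) → (-6, -8)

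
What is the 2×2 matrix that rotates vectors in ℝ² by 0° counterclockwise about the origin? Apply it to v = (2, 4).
R = [[1, 0], [0, 1]]; R·v = (2, 4)

A counterclockwise rotation by angle θ in ℝ² has matrix R(θ) = [[cos θ, -sin θ], [sin θ, cos θ]].
For θ = 0°: cos θ = 1, sin θ = 0.
R(0°) = [[1, 0], [0, 1]].
R·v = [1·2 + (0)·4, 0·2 + 1·4] = (2, 4).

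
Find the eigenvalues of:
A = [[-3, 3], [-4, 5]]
λ = -1, 3

Solve det(A - λI) = 0. For a 2×2 matrix this is λ² - (trace)λ + det = 0.
trace(A) = -3 + 5 = 2.
det(A) = (-3)*(5) - (3)*(-4) = -15 + 12 = -3.
Characteristic equation: λ² - (2)λ + (-3) = 0.
Discriminant: (2)² - 4*(-3) = 4 + 12 = 16.
Roots: λ = (2 ± √16) / 2 = -1, 3.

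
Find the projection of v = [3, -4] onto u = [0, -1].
[0, -4]

The projection of v onto u is proj_u(v) = ((v·u) / (u·u)) · u.
v·u = (3)*(0) + (-4)*(-1) = 4.
u·u = (0)*(0) + (-1)*(-1) = 1.
coefficient = 4 / 1 = 4.
proj_u(v) = 4 · [0, -1] = [0, -4].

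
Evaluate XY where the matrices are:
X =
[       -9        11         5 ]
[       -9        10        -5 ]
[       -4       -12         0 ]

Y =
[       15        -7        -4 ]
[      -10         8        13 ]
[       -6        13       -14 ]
XY =
[     -275       216       109 ]
[     -205        78       236 ]
[       60       -68      -140 ]

Matrix multiplication: (XY)[i][j] = sum over k of X[i][k] * Y[k][j].
  (XY)[0][0] = (-9)*(15) + (11)*(-10) + (5)*(-6) = -275
  (XY)[0][1] = (-9)*(-7) + (11)*(8) + (5)*(13) = 216
  (XY)[0][2] = (-9)*(-4) + (11)*(13) + (5)*(-14) = 109
  (XY)[1][0] = (-9)*(15) + (10)*(-10) + (-5)*(-6) = -205
  (XY)[1][1] = (-9)*(-7) + (10)*(8) + (-5)*(13) = 78
  (XY)[1][2] = (-9)*(-4) + (10)*(13) + (-5)*(-14) = 236
  (XY)[2][0] = (-4)*(15) + (-12)*(-10) + (0)*(-6) = 60
  (XY)[2][1] = (-4)*(-7) + (-12)*(8) + (0)*(13) = -68
  (XY)[2][2] = (-4)*(-4) + (-12)*(13) + (0)*(-14) = -140
XY =
[     -275       216       109 ]
[     -205        78       236 ]
[       60       -68      -140 ]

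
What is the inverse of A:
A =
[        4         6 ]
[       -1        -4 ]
det(A) = -10
A⁻¹ =
[      2/5       3/5 ]
[    -1/10      -2/5 ]

For a 2×2 matrix A = [[a, b], [c, d]] with det(A) ≠ 0, A⁻¹ = (1/det(A)) * [[d, -b], [-c, a]].
det(A) = (4)*(-4) - (6)*(-1) = -16 + 6 = -10.
A⁻¹ = (1/-10) * [[-4, -6], [1, 4]].
Dividing each entry by -10 and reducing:
A⁻¹ =
[      2/5       3/5 ]
[    -1/10      -2/5 ]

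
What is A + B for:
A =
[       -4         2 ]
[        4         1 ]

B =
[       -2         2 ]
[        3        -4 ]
A + B =
[       -6         4 ]
[        7        -3 ]

Matrix addition is elementwise: (A+B)[i][j] = A[i][j] + B[i][j].
  (A+B)[0][0] = (-4) + (-2) = -6
  (A+B)[0][1] = (2) + (2) = 4
  (A+B)[1][0] = (4) + (3) = 7
  (A+B)[1][1] = (1) + (-4) = -3
A + B =
[       -6         4 ]
[        7        -3 ]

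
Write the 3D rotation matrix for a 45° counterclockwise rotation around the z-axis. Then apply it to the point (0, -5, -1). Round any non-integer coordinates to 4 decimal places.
R = [[√2/2, -√2/2, 0], [√2/2, √2/2, 0], [0, 0, 1]]; R·(0, -5, -1) = (3.5355, -3.5355, -1.0000)

Rotation matrix for 45° around z-axis:
cos(45°) = √2/2, sin(45°) = √2/2
R = [[√2/2, -√2/2, 0], [√2/2, √2/2, 0], [0, 0, 1]]
Apply to (0, -5, -1): R·[0, -5, -1]ᵀ = (3.5355, -3.5355, -1.0000)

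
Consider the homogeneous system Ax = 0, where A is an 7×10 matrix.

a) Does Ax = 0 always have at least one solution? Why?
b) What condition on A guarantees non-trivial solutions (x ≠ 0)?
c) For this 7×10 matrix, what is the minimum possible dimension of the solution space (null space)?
a) Yes, x = 0 is always a solution. b) When A has linearly dependent columns (rank < n). c) Minimum nullity = 3.

a) x = 0 satisfies A·0 = 0, so the zero vector is always a solution.
b) Non-trivial solutions exist iff the columns of A are linearly dependent, equivalently rank(A) < n (the number of columns).
c) By rank-nullity, rank(A) + nullity(A) = n = 10. Since A has only 7 rows, rank(A) ≤ 7, so nullity(A) ≥ 10 - 7 = 3.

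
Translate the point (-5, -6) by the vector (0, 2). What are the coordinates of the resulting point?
(-5, -4)

Translation by (0, 2):
x' = -5 + 0 = -5
y' = -6 + 2 = -4
Homogeneous matrix: [[1, 0, 0], [0, 1, 2], [0, 0, 1]]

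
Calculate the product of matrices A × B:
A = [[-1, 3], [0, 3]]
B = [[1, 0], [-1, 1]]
[[-4, 3], [-3, 3]]

Matrix multiplication:
C[0][0] = -1×1 + 3×-1 = -4
C[0][1] = -1×0 + 3×1 = 3
C[1][0] = 0×1 + 3×-1 = -3
C[1][1] = 0×0 + 3×1 = 3
Result: [[-4, 3], [-3, 3]]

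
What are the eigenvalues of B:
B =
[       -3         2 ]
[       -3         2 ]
λ = -1, 0

Solve det(B - λI) = 0. For a 2×2 matrix the characteristic equation is λ² - (trace)λ + det = 0.
trace(B) = a + d = -3 + 2 = -1.
det(B) = a*d - b*c = (-3)*(2) - (2)*(-3) = -6 + 6 = 0.
Characteristic equation: λ² - (-1)λ + (0) = 0.
Discriminant = (-1)² - 4*(0) = 1 - 0 = 1.
λ = (-1 ± √1) / 2 = (-1 ± 1) / 2 = -1, 0.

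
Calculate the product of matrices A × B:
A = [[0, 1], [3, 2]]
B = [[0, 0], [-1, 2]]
[[-1, 2], [-2, 4]]

Matrix multiplication:
C[0][0] = 0×0 + 1×-1 = -1
C[0][1] = 0×0 + 1×2 = 2
C[1][0] = 3×0 + 2×-1 = -2
C[1][1] = 3×0 + 2×2 = 4
Result: [[-1, 2], [-2, 4]]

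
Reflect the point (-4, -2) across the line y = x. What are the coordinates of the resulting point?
(-2, -4)

Reflection across line y = x: (-4, -2) → (-2, -4)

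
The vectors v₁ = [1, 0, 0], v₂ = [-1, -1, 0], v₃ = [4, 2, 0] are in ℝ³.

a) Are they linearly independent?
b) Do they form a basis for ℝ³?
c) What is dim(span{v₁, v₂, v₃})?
Not independent, not a basis, dim(span) = 2

Check whether v₃ can be written as a linear combination of v₁ and v₂.
v₃ = (2)·v₁ + (-2)·v₂ = [4, 2, 0], so the three vectors are linearly dependent.
Thus they do not form a basis for ℝ³, and dim(span{v₁, v₂, v₃}) = 2 (spanned by v₁ and v₂).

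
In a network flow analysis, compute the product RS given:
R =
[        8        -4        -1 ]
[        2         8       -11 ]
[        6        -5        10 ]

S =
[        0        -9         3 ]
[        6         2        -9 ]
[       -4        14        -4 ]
RS =
[      -20       -94        64 ]
[       92      -156       -22 ]
[      -70        76        23 ]

Matrix multiplication: (RS)[i][j] = sum over k of R[i][k] * S[k][j].
  (RS)[0][0] = (8)*(0) + (-4)*(6) + (-1)*(-4) = -20
  (RS)[0][1] = (8)*(-9) + (-4)*(2) + (-1)*(14) = -94
  (RS)[0][2] = (8)*(3) + (-4)*(-9) + (-1)*(-4) = 64
  (RS)[1][0] = (2)*(0) + (8)*(6) + (-11)*(-4) = 92
  (RS)[1][1] = (2)*(-9) + (8)*(2) + (-11)*(14) = -156
  (RS)[1][2] = (2)*(3) + (8)*(-9) + (-11)*(-4) = -22
  (RS)[2][0] = (6)*(0) + (-5)*(6) + (10)*(-4) = -70
  (RS)[2][1] = (6)*(-9) + (-5)*(2) + (10)*(14) = 76
  (RS)[2][2] = (6)*(3) + (-5)*(-9) + (10)*(-4) = 23
RS =
[      -20       -94        64 ]
[       92      -156       -22 ]
[      -70        76        23 ]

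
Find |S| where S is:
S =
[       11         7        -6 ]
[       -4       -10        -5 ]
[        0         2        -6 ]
det(S) = 650

Expand along row 0 (cofactor expansion): det(S) = a*(e*i - f*h) - b*(d*i - f*g) + c*(d*h - e*g), where the 3×3 is [[a, b, c], [d, e, f], [g, h, i]].
Minor M_00 = (-10)*(-6) - (-5)*(2) = 60 + 10 = 70.
Minor M_01 = (-4)*(-6) - (-5)*(0) = 24 - 0 = 24.
Minor M_02 = (-4)*(2) - (-10)*(0) = -8 - 0 = -8.
det(S) = (11)*(70) - (7)*(24) + (-6)*(-8) = 770 - 168 + 48 = 650.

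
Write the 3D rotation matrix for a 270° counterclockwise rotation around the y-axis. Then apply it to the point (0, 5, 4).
R = [[0, 0, -1], [0, 1, 0], [1, 0, 0]]; R·(0, 5, 4) = (-4, 5, 0)

Rotation matrix for 270° around y-axis:
cos(270°) = 0, sin(270°) = -1
R = [[0, 0, -1], [0, 1, 0], [1, 0, 0]]
Apply to (0, 5, 4): R·[0, 5, 4]ᵀ = (-4, 5, 0)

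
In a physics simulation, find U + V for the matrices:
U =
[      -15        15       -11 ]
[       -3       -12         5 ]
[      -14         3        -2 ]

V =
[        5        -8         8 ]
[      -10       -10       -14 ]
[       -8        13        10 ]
U + V =
[      -10         7        -3 ]
[      -13       -22        -9 ]
[      -22        16         8 ]

Matrix addition is elementwise: (U+V)[i][j] = U[i][j] + V[i][j].
  (U+V)[0][0] = (-15) + (5) = -10
  (U+V)[0][1] = (15) + (-8) = 7
  (U+V)[0][2] = (-11) + (8) = -3
  (U+V)[1][0] = (-3) + (-10) = -13
  (U+V)[1][1] = (-12) + (-10) = -22
  (U+V)[1][2] = (5) + (-14) = -9
  (U+V)[2][0] = (-14) + (-8) = -22
  (U+V)[2][1] = (3) + (13) = 16
  (U+V)[2][2] = (-2) + (10) = 8
U + V =
[      -10         7        -3 ]
[      -13       -22        -9 ]
[      -22        16         8 ]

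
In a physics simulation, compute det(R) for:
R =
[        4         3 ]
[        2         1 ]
det(R) = -2

For a 2×2 matrix [[a, b], [c, d]], det = a*d - b*c.
det(R) = (4)*(1) - (3)*(2) = 4 - 6 = -2.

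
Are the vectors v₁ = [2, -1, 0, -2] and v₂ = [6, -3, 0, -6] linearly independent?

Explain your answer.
No, linearly dependent (v₂ = 3·v₁)

Check whether there is a scalar k with v₂ = k·v₁.
Comparing components, k = 3 satisfies 3·[2, -1, 0, -2] = [6, -3, 0, -6].
Since v₂ is a scalar multiple of v₁, the two vectors are linearly dependent.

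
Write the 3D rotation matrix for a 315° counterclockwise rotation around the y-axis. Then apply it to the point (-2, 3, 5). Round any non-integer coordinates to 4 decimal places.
R = [[√2/2, 0, -√2/2], [0, 1, 0], [√2/2, 0, √2/2]]; R·(-2, 3, 5) = (-4.9497, 3.0000, 2.1213)

Rotation matrix for 315° around y-axis:
cos(315°) = √2/2, sin(315°) = -√2/2
R = [[√2/2, 0, -√2/2], [0, 1, 0], [√2/2, 0, √2/2]]
Apply to (-2, 3, 5): R·[-2, 3, 5]ᵀ = (-4.9497, 3.0000, 2.1213)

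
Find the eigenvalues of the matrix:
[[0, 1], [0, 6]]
λ = 0 and λ = 6

Characteristic equation: det(A - λI) = 0
λ² - (trace)λ + (det) = 0
λ² - (6)λ + (0) = 0
λ² - 6λ + 0 = 0
Solving: λ = 0, 6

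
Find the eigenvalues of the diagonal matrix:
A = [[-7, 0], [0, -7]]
λ₁ = -7, λ₂ = -7

The characteristic polynomial of A is det(A - λI) = (-7 - λ)(-7 - λ) = 0.
The roots are λ = -7 and λ = -7, so the eigenvalues are the diagonal entries.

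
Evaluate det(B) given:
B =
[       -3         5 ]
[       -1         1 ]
det(B) = 2

For a 2×2 matrix [[a, b], [c, d]], det = a*d - b*c.
det(B) = (-3)*(1) - (5)*(-1) = -3 + 5 = 2.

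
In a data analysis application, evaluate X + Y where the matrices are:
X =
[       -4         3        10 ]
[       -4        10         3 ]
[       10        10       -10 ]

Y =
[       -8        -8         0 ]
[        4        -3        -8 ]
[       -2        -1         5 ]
X + Y =
[      -12        -5        10 ]
[        0         7        -5 ]
[        8         9        -5 ]

Matrix addition is elementwise: (X+Y)[i][j] = X[i][j] + Y[i][j].
  (X+Y)[0][0] = (-4) + (-8) = -12
  (X+Y)[0][1] = (3) + (-8) = -5
  (X+Y)[0][2] = (10) + (0) = 10
  (X+Y)[1][0] = (-4) + (4) = 0
  (X+Y)[1][1] = (10) + (-3) = 7
  (X+Y)[1][2] = (3) + (-8) = -5
  (X+Y)[2][0] = (10) + (-2) = 8
  (X+Y)[2][1] = (10) + (-1) = 9
  (X+Y)[2][2] = (-10) + (5) = -5
X + Y =
[      -12        -5        10 ]
[        0         7        -5 ]
[        8         9        -5 ]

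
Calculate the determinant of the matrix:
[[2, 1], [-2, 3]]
8

For a 2×2 matrix [[a, b], [c, d]], det = ad - bc
det = (2)(3) - (1)(-2) = 6 - -2 = 8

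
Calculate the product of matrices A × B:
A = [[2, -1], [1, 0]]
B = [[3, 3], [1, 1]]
[[5, 5], [3, 3]]

Matrix multiplication:
C[0][0] = 2×3 + -1×1 = 5
C[0][1] = 2×3 + -1×1 = 5
C[1][0] = 1×3 + 0×1 = 3
C[1][1] = 1×3 + 0×1 = 3
Result: [[5, 5], [3, 3]]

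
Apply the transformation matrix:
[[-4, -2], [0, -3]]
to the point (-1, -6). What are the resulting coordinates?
(16, 18)

Matrix multiplication:
[[-4, -2], [0, -3]] × [-1, -6]ᵀ
= [-4×-1 + -2×-6, 0×-1 + -3×-6]ᵀ
= [16.0000, 18.0000]ᵀ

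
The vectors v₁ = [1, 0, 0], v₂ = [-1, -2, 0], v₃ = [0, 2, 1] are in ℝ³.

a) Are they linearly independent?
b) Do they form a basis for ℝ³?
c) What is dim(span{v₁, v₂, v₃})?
Yes independent, yes basis, dim = 3

Stack v₁, v₂, v₃ as rows of a 3×3 matrix.
[[1, 0, 0]; [-1, -2, 0]; [0, 2, 1]] is already lower triangular with nonzero diagonal entries (1, -2, 1), so its determinant is the product of the diagonal entries, det = (1)·(-2)·(1) = -2 ≠ 0, and the rows are linearly independent.
Three linearly independent vectors in ℝ³ form a basis for ℝ³, so dim(span{v₁,v₂,v₃}) = 3.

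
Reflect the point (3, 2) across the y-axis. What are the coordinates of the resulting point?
(-3, 2)

Reflection across y-axis: (3, 2) → (-3, 2)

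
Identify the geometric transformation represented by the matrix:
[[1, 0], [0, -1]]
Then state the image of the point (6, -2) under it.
reflection across the x-axis; image of (6, -2) is (6, 2)

This is a symmetric orthogonal matrix with determinant -1, which characterizes a reflection in ℝ².
The matrix [[1, 0], [0, -1]] represents: reflection across the x-axis.
Applying it to (6, -2): [1·6 + 0·-2, 0·6 + -1·-2] = (6, 2).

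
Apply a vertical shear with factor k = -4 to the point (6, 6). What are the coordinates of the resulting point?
(6, -18)

Shear matrix for vertical shear with factor k = -4:
[[1, 0], [-4, 1]]
Result: (6, 6) → (6, -18)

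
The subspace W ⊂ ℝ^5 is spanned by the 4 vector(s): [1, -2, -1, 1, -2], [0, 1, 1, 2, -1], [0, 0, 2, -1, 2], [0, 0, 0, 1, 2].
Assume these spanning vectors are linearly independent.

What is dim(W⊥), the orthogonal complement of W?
dim(W⊥) = 1

For any subspace W of ℝ^n, dim(W) + dim(W⊥) = n (the whole-space dimension).
Here the given 4 vectors are linearly independent, so dim(W) = 4.
Thus dim(W⊥) = n - dim(W) = 5 - 4 = 1.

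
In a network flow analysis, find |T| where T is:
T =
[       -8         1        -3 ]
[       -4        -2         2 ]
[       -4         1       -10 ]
det(T) = -156

Expand along row 0 (cofactor expansion): det(T) = a*(e*i - f*h) - b*(d*i - f*g) + c*(d*h - e*g), where the 3×3 is [[a, b, c], [d, e, f], [g, h, i]].
Minor M_00 = (-2)*(-10) - (2)*(1) = 20 - 2 = 18.
Minor M_01 = (-4)*(-10) - (2)*(-4) = 40 + 8 = 48.
Minor M_02 = (-4)*(1) - (-2)*(-4) = -4 - 8 = -12.
det(T) = (-8)*(18) - (1)*(48) + (-3)*(-12) = -144 - 48 + 36 = -156.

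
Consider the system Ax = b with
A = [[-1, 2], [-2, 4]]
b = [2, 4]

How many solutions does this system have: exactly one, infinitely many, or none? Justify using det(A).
Infinitely many solutions

det(A) = (-1)*(4) - (2)*(-2) = 0, so A is singular (column 2 is -2 times column 1).
b = [2, 4] = -2 * column 1 of A, so b lies in the column space of A.
A singular matrix whose right-hand side is in its column space gives a 1-parameter family of solutions — infinitely many.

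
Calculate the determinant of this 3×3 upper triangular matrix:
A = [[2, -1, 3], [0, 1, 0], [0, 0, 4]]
8

The determinant of a triangular matrix is the product of its diagonal entries (the off-diagonal entries above the diagonal do not affect it).
det(A) = (2) * (1) * (4) = 8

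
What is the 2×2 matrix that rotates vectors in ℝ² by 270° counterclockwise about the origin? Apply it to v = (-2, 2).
R = [[0, 1], [-1, 0]]; R·v = (2, 2)

A counterclockwise rotation by angle θ in ℝ² has matrix R(θ) = [[cos θ, -sin θ], [sin θ, cos θ]].
For θ = 270°: cos θ = 0, sin θ = -1.
R(270°) = [[0, 1], [-1, 0]].
R·v = [0·-2 + (1)·2, -1·-2 + 0·2] = (2, 2).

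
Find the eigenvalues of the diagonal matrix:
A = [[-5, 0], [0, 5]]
λ₁ = -5, λ₂ = 5

The characteristic polynomial of A is det(A - λI) = (-5 - λ)(5 - λ) = 0.
The roots are λ = -5 and λ = 5, so the eigenvalues are the diagonal entries.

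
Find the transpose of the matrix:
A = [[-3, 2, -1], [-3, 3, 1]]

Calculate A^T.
[[-3, -3], [2, 3], [-1, 1]]

The transpose sends entry (i,j) to (j,i); rows become columns.
Row 0 of A: [-3, 2, -1] -> column 0 of A^T.
Row 1 of A: [-3, 3, 1] -> column 1 of A^T.
A^T = [[-3, -3], [2, 3], [-1, 1]]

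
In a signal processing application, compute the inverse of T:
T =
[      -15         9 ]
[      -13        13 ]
det(T) = -78
T⁻¹ =
[     -1/6      3/26 ]
[     -1/6      5/26 ]

For a 2×2 matrix T = [[a, b], [c, d]] with det(T) ≠ 0, T⁻¹ = (1/det(T)) * [[d, -b], [-c, a]].
det(T) = (-15)*(13) - (9)*(-13) = -195 + 117 = -78.
T⁻¹ = (1/-78) * [[13, -9], [13, -15]].
Dividing each entry by -78 and reducing:
T⁻¹ =
[     -1/6      3/26 ]
[     -1/6      5/26 ]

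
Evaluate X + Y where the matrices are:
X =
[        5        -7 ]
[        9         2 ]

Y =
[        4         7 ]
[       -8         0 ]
X + Y =
[        9         0 ]
[        1         2 ]

Matrix addition is elementwise: (X+Y)[i][j] = X[i][j] + Y[i][j].
  (X+Y)[0][0] = (5) + (4) = 9
  (X+Y)[0][1] = (-7) + (7) = 0
  (X+Y)[1][0] = (9) + (-8) = 1
  (X+Y)[1][1] = (2) + (0) = 2
X + Y =
[        9         0 ]
[        1         2 ]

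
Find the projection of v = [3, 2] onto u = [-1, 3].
[-3/10, 9/10]

The projection of v onto u is proj_u(v) = ((v·u) / (u·u)) · u.
v·u = (3)*(-1) + (2)*(3) = 3.
u·u = (-1)*(-1) + (3)*(3) = 10.
coefficient = 3 / 10 = 3/10.
proj_u(v) = 3/10 · [-1, 3] = [-3/10, 9/10].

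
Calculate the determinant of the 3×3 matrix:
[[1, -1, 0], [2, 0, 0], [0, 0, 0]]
0

Expansion along first row:
det = 1·det([[0,0],[0,0]]) - -1·det([[2,0],[0,0]]) + 0·det([[2,0],[0,0]])
    = 1·(0·0 - 0·0) - -1·(2·0 - 0·0) + 0·(2·0 - 0·0)
    = 1·0 - -1·0 + 0·0
    = 0 + 0 + 0 = 0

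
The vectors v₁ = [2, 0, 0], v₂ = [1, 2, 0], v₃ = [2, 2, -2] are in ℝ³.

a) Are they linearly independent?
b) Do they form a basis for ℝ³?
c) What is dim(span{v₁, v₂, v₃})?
Yes independent, yes basis, dim = 3

Stack v₁, v₂, v₃ as rows of a 3×3 matrix.
[[2, 0, 0]; [1, 2, 0]; [2, 2, -2]] is already lower triangular with nonzero diagonal entries (2, 2, -2), so its determinant is the product of the diagonal entries, det = (2)·(2)·(-2) = -8 ≠ 0, and the rows are linearly independent.
Three linearly independent vectors in ℝ³ form a basis for ℝ³, so dim(span{v₁,v₂,v₃}) = 3.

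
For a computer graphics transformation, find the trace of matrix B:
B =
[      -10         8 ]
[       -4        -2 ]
tr(B) = -10 - 2 = -12

The trace of a square matrix is the sum of its diagonal entries.
Diagonal entries of B: B[0][0] = -10, B[1][1] = -2.
tr(B) = -10 - 2 = -12.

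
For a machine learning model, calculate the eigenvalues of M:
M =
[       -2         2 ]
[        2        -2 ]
λ = -4, 0

Solve det(M - λI) = 0. For a 2×2 matrix the characteristic equation is λ² - (trace)λ + det = 0.
trace(M) = a + d = -2 - 2 = -4.
det(M) = a*d - b*c = (-2)*(-2) - (2)*(2) = 4 - 4 = 0.
Characteristic equation: λ² - (-4)λ + (0) = 0.
Discriminant = (-4)² - 4*(0) = 16 - 0 = 16.
λ = (-4 ± √16) / 2 = (-4 ± 4) / 2 = -4, 0.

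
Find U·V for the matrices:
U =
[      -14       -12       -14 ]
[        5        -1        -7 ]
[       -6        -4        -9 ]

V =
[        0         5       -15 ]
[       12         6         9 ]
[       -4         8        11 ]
UV =
[      -88      -254       -52 ]
[       16       -37      -161 ]
[      -12      -126       -45 ]

Matrix multiplication: (UV)[i][j] = sum over k of U[i][k] * V[k][j].
  (UV)[0][0] = (-14)*(0) + (-12)*(12) + (-14)*(-4) = -88
  (UV)[0][1] = (-14)*(5) + (-12)*(6) + (-14)*(8) = -254
  (UV)[0][2] = (-14)*(-15) + (-12)*(9) + (-14)*(11) = -52
  (UV)[1][0] = (5)*(0) + (-1)*(12) + (-7)*(-4) = 16
  (UV)[1][1] = (5)*(5) + (-1)*(6) + (-7)*(8) = -37
  (UV)[1][2] = (5)*(-15) + (-1)*(9) + (-7)*(11) = -161
  (UV)[2][0] = (-6)*(0) + (-4)*(12) + (-9)*(-4) = -12
  (UV)[2][1] = (-6)*(5) + (-4)*(6) + (-9)*(8) = -126
  (UV)[2][2] = (-6)*(-15) + (-4)*(9) + (-9)*(11) = -45
UV =
[      -88      -254       -52 ]
[       16       -37      -161 ]
[      -12      -126       -45 ]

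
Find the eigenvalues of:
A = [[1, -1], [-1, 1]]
λ = 0, 2

Solve det(A - λI) = 0. For a 2×2 matrix this is λ² - (trace)λ + det = 0.
trace(A) = 1 + 1 = 2.
det(A) = (1)*(1) - (-1)*(-1) = 1 - 1 = 0.
Characteristic equation: λ² - (2)λ + (0) = 0.
Discriminant: (2)² - 4*(0) = 4 - 0 = 4.
Roots: λ = (2 ± √4) / 2 = 0, 2.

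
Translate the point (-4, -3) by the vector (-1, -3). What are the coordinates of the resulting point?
(-5, -6)

Translation by (-1, -3):
x' = -4 + -1 = -5
y' = -3 + -3 = -6
Homogeneous matrix: [[1, 0, -1], [0, 1, -3], [0, 0, 1]]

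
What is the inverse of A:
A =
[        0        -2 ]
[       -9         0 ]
det(A) = -18
A⁻¹ =
[        0      -1/9 ]
[     -1/2         0 ]

For a 2×2 matrix A = [[a, b], [c, d]] with det(A) ≠ 0, A⁻¹ = (1/det(A)) * [[d, -b], [-c, a]].
det(A) = (0)*(0) - (-2)*(-9) = 0 - 18 = -18.
A⁻¹ = (1/-18) * [[0, 2], [9, 0]].
Dividing each entry by -18 and reducing:
A⁻¹ =
[        0      -1/9 ]
[     -1/2         0 ]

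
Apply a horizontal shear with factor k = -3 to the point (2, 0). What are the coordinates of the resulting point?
(2, 0)

Shear matrix for horizontal shear with factor k = -3:
[[1, -3], [0, 1]]
Result: (2, 0) → (2, 0)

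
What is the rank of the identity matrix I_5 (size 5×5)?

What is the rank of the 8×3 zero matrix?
rank(I_5) = 5, rank(0) = 0

The identity I_5 has 5 columns that are the standard basis vectors e_1, …, e_5. These are linearly independent, so all 5 columns are pivots and rank(I_5) = 5.
The 8×3 zero matrix has every entry zero, so every row is the zero row and there are no pivots; rank(0) = 0.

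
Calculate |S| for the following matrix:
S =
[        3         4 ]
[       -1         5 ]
det(S) = 19

For a 2×2 matrix [[a, b], [c, d]], det = a*d - b*c.
det(S) = (3)*(5) - (4)*(-1) = 15 + 4 = 19.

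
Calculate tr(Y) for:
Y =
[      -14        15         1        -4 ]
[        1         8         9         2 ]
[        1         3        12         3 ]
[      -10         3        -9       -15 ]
tr(Y) = -14 + 8 + 12 - 15 = -9

The trace of a square matrix is the sum of its diagonal entries.
Diagonal entries of Y: Y[0][0] = -14, Y[1][1] = 8, Y[2][2] = 12, Y[3][3] = -15.
tr(Y) = -14 + 8 + 12 - 15 = -9.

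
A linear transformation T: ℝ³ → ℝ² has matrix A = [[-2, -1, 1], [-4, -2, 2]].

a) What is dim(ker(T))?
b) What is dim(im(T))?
dim(ker) = 2, dim(im) = 1

Observe that row 2 = 2 × row 1 (so the rows are linearly dependent).
Thus rank(A) = 1 (only one linearly independent row).
dim(im(T)) = rank(A) = 1.
By the rank-nullity theorem applied to T: ℝ³ → ℝ², rank(A) + nullity(A) = 3 (the domain dimension), so dim(ker(T)) = 3 - 1 = 2.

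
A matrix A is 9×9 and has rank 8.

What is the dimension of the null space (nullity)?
1

The rank-nullity theorem for an m×n matrix states:
rank(A) + nullity(A) = n (the number of columns).
Here n = 9 and rank(A) = 8, so nullity(A) = 9 - 8 = 1.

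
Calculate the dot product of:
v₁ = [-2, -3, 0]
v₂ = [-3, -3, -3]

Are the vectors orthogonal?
15, No

The dot product is the sum of products of corresponding components.
v₁·v₂ = (-2)*(-3) + (-3)*(-3) + (0)*(-3) = 6 + 9 + 0 = 15.
Two vectors are orthogonal iff their dot product is 0; here the dot product is 15, so the vectors are not orthogonal.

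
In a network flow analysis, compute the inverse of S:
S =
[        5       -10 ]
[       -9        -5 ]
det(S) = -115
S⁻¹ =
[     1/23     -2/23 ]
[   -9/115     -1/23 ]

For a 2×2 matrix S = [[a, b], [c, d]] with det(S) ≠ 0, S⁻¹ = (1/det(S)) * [[d, -b], [-c, a]].
det(S) = (5)*(-5) - (-10)*(-9) = -25 - 90 = -115.
S⁻¹ = (1/-115) * [[-5, 10], [9, 5]].
Dividing each entry by -115 and reducing:
S⁻¹ =
[     1/23     -2/23 ]
[   -9/115     -1/23 ]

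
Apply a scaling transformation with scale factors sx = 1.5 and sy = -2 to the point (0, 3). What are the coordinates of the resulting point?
(0.0, -6)

Scaling matrix:
[[1.50, 0], [0, -2]]
Result: (0 × 1.5, 3 × -2) = (0.0, -6)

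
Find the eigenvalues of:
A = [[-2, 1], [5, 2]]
λ = -3, 3

Solve det(A - λI) = 0. For a 2×2 matrix this is λ² - (trace)λ + det = 0.
trace(A) = -2 + 2 = 0.
det(A) = (-2)*(2) - (1)*(5) = -4 - 5 = -9.
Characteristic equation: λ² - (0)λ + (-9) = 0.
Discriminant: (0)² - 4*(-9) = 0 + 36 = 36.
Roots: λ = (0 ± √36) / 2 = -3, 3.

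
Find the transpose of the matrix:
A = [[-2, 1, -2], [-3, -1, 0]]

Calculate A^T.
[[-2, -3], [1, -1], [-2, 0]]

The transpose sends entry (i,j) to (j,i); rows become columns.
Row 0 of A: [-2, 1, -2] -> column 0 of A^T.
Row 1 of A: [-3, -1, 0] -> column 1 of A^T.
A^T = [[-2, -3], [1, -1], [-2, 0]]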